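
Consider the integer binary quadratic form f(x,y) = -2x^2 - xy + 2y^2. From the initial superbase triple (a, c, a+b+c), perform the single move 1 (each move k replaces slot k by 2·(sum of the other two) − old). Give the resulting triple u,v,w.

start (-2,2,-1) = (f(1,0),f(0,1),f(1,1))
replace slot 1: 2·(2+(-1)) − (-2) = 4 → (4,2,-1)

4,2,-1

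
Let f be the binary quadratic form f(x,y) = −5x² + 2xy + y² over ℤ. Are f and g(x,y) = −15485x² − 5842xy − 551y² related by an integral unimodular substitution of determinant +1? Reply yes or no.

D₁ = 24, D₂ = 24
river cycle of f (length 2): (1, 4, -2), (-2, 4, 1)
river cycle of g (length 2): (1, 4, -2), (-2, 4, 1)
cycles coincide ⇒ equivalent

yes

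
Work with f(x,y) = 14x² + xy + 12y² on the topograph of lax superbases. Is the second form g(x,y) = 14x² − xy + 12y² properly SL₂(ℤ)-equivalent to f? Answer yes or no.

D₁ = -671, D₂ = -671
f: flip: (14,1,12)→(12,-1,14)
f: reduced (well bottom): (12,-1,14) with a≤c, −a<b≤a
g: flip: (14,-1,12)→(12,1,14)
g: reduced (well bottom): (12,1,14) with a≤c, −a<b≤a
reduced forms (12, -1, 14) vs (12, 1, 14) ⇒ inequivalent

no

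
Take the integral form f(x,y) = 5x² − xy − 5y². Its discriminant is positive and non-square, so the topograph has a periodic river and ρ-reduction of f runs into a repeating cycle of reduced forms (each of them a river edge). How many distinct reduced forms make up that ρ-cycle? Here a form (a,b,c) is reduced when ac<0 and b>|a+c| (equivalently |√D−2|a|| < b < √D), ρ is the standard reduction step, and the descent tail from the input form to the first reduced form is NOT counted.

D = 101, ⌊√D⌋ = 10
descent: ρ → (-5,1,5)  [lands on river]
river: ρ → (5,9,-1)
river: ρ → (-1,9,5)
river: ρ → (5,1,-5)
river: ρ → (-5,9,1)
river: ρ → (1,9,-5)
ρ-cycle length = 6 (tail of 1 descent step not counted)

6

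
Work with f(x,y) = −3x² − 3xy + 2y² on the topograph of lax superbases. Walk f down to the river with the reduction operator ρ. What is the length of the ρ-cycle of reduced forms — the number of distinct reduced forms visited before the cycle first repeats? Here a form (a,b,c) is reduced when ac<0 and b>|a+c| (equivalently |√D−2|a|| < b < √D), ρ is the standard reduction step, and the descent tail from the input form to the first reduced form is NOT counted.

D = 33, ⌊√D⌋ = 5
descent: ρ → (2,3,-3)  [lands on river]
river: ρ → (-3,3,2)
river: ρ → (2,5,-1)
river: ρ → (-1,5,2)
ρ-cycle length = 4 (tail of 1 descent step not counted)

4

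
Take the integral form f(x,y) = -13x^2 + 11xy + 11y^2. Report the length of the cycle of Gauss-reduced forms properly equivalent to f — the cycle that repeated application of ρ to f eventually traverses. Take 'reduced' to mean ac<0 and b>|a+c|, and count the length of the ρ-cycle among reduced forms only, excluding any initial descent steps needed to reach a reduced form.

D = 693, ⌊√D⌋ = 26
river: ρ → (11,11,-13)
river: ρ → (-13,15,9)
river: ρ → (9,21,-7)
river: ρ → (-7,21,9)
river: ρ → (9,15,-13)
river: ρ → (-13,11,11)
ρ-cycle length = 6 (tail of 0 descent steps not counted)

6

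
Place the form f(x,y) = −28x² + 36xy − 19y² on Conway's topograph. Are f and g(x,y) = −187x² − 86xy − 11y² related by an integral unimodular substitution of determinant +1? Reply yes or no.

D₁ = -832, D₂ = -832
f is negative-definite; reduce −f:
−f: translate: b→20 (≡-36 mod 56), so (28,-36,19)→(28,20,11)
−f: flip: (28,20,11)→(11,-20,28)
−f: translate: b→2 (≡-20 mod 22), so (11,-20,28)→(11,2,19)
−f: reduced (well bottom): (11,2,19) with a≤c, −a<b≤a
flip sign back: reduced form of f is (-11,-2,-19)
g is negative-definite; reduce −g:
−g: flip: (187,86,11)→(11,-86,187)
−g: translate: b→2 (≡-86 mod 22), so (11,-86,187)→(11,2,19)
−g: reduced (well bottom): (11,2,19) with a≤c, −a<b≤a
flip sign back: reduced form of g is (-11,-2,-19)
reduced forms (-11, -2, -19) vs (-11, -2, -19) ⇒ equivalent

yes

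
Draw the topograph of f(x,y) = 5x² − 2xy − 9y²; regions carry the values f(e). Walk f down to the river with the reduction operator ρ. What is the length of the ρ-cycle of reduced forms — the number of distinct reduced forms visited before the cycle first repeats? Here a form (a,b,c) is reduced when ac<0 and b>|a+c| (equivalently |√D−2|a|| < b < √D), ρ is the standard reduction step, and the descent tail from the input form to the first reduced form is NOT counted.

D = 184, ⌊√D⌋ = 13
descent: ρ → (-9,2,5)
descent: ρ → (5,8,-6)  [lands on river]
river: ρ → (-6,4,7)
river: ρ → (7,10,-3)
river: ρ → (-3,8,10)
river: ρ → (10,12,-1)
river: ρ → (-1,12,10)
river: ρ → (10,8,-3)
river: ρ → (-3,10,7)
river: ρ → (7,4,-6)
river: ρ → (-6,8,5)
river: ρ → (5,12,-2)
river: ρ → (-2,12,5)
ρ-cycle length = 12 (tail of 2 descent steps not counted)

12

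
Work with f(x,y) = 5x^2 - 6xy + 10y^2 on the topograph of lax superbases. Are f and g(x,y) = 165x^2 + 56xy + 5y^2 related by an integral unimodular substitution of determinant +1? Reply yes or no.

D₁ = -164, D₂ = -164
f: translate: b→4 (≡-6 mod 10), so (5,-6,10)→(5,4,9)
f: reduced (well bottom): (5,4,9) with a≤c, −a<b≤a
g: flip: (165,56,5)→(5,-56,165)
g: translate: b→4 (≡-56 mod 10), so (5,-56,165)→(5,4,9)
g: reduced (well bottom): (5,4,9) with a≤c, −a<b≤a
reduced forms (5, 4, 9) vs (5, 4, 9) ⇒ equivalent

yes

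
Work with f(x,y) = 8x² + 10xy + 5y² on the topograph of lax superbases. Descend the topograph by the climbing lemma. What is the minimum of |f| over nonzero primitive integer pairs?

translate: b→-6 (≡10 mod 16), so (8,10,5)→(8,-6,3)
flip: (8,-6,3)→(3,6,8)
translate: b→0 (≡6 mod 6), so (3,6,8)→(3,0,5)
reduced (well bottom): (3,0,5) with a≤c, −a<b≤a
well minimum = a = 3

3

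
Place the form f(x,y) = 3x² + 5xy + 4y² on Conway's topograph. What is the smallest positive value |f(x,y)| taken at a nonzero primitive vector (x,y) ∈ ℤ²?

translate: b→-1 (≡5 mod 6), so (3,5,4)→(3,-1,2)
flip: (3,-1,2)→(2,1,3)
reduced (well bottom): (2,1,3) with a≤c, −a<b≤a
well minimum = a = 2

2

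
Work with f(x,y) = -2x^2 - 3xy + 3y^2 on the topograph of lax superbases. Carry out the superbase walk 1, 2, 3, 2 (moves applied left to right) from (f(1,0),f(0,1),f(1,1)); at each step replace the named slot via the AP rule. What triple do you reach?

start (-2,3,-2) = (f(1,0),f(0,1),f(1,1))
replace slot 1: 2·(3+(-2)) − (-2) = 4 → (4,3,-2)
replace slot 2: 2·(4+(-2)) − 3 = 1 → (4,1,-2)
replace slot 3: 2·(4+1) − (-2) = 12 → (4,1,12)
replace slot 2: 2·(4+12) − 1 = 31 → (4,31,12)

4,31,12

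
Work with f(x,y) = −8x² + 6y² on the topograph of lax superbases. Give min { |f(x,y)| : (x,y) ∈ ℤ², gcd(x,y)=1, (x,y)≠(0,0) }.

descent: ρ → (6,12,-2)  [lands on river]
river: ρ → (-2,12,6)
closes: descent 1, river 2
min |a| on river = 2

2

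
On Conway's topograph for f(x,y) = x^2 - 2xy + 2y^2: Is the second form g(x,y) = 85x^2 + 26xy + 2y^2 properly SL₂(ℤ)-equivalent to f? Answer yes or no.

D₁ = -4, D₂ = -4
f: translate: b→0 (≡-2 mod 2), so (1,-2,2)→(1,0,1)
f: reduced (well bottom): (1,0,1) with a≤c, −a<b≤a
g: flip: (85,26,2)→(2,-26,85)
g: translate: b→2 (≡-26 mod 4), so (2,-26,85)→(2,2,1)
g: flip: (2,2,1)→(1,-2,2)
g: translate: b→0 (≡-2 mod 2), so (1,-2,2)→(1,0,1)
g: reduced (well bottom): (1,0,1) with a≤c, −a<b≤a
reduced forms (1, 0, 1) vs (1, 0, 1) ⇒ equivalent

yes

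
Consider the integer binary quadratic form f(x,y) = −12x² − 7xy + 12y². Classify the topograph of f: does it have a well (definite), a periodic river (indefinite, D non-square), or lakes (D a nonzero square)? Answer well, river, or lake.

D = b²−4ac = (-7)² − 4·(-12)·12 = 625
D = 25² is a perfect square ⇒ form factors over ℤ ⇒ lakes

lake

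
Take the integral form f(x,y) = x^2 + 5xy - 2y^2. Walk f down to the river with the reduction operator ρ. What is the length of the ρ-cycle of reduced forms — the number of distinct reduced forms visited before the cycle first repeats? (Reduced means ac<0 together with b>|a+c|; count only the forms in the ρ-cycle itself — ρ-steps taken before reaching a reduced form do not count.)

D = 33, ⌊√D⌋ = 5
river: ρ → (-2,3,3)
river: ρ → (3,3,-2)
river: ρ → (-2,5,1)
river: ρ → (1,5,-2)
ρ-cycle length = 4 (tail of 0 descent steps not counted)

4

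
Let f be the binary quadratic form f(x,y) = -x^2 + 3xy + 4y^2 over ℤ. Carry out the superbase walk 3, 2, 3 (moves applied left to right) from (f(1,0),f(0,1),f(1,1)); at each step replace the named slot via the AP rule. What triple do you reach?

start (-1,4,6) = (f(1,0),f(0,1),f(1,1))
replace slot 3: 2·((-1)+4) − 6 = 0 → (-1,4,0)
replace slot 2: 2·((-1)+0) − 4 = -6 → (-1,-6,0)
replace slot 3: 2·((-1)+(-6)) − 0 = -14 → (-1,-6,-14)

-1,-6,-14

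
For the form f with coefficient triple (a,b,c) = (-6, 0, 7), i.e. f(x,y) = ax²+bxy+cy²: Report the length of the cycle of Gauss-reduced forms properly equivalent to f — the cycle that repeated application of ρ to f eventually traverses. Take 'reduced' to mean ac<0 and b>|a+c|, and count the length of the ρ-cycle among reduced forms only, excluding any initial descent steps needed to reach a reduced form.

D = 168, ⌊√D⌋ = 12
descent: ρ → (7,0,-6)
descent: ρ → (-6,12,1)  [lands on river]
river: ρ → (1,12,-6)
ρ-cycle length = 2 (tail of 2 descent steps not counted)

2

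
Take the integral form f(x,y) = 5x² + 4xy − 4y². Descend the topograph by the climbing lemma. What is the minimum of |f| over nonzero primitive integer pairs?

river: ρ → (-4,4,5)
river: ρ → (5,6,-3)
river: ρ → (-3,6,5)
river: ρ → (5,4,-4)
closes: descent 0, river 4
min |a| on river = 3

3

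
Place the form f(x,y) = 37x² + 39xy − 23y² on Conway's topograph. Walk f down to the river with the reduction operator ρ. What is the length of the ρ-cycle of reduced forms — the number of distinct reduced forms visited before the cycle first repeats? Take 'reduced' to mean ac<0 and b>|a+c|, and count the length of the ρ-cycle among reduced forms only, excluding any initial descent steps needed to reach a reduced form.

D = 4925, ⌊√D⌋ = 70
river: ρ → (-23,53,23)
river: ρ → (23,39,-37)
river: ρ → (-37,35,25)
river: ρ → (25,65,-7)
river: ρ → (-7,61,43)
river: ρ → (43,25,-25)
river: ρ → (-25,25,43)
river: ρ → (43,61,-7)
river: ρ → (-7,65,25)
river: ρ → (25,35,-37)
river: ρ → (-37,39,23)
river: ρ → (23,53,-23)
river: ρ → (-23,39,37)
river: ρ → (37,35,-25)
river: ρ → (-25,65,7)
river: ρ → (7,61,-43)
river: ρ → (-43,25,25)
river: ρ → (25,25,-43)
river: ρ → (-43,61,7)
river: ρ → (7,65,-25)
river: ρ → (-25,35,37)
river: ρ → (37,39,-23)
ρ-cycle length = 22 (tail of 0 descent steps not counted)

22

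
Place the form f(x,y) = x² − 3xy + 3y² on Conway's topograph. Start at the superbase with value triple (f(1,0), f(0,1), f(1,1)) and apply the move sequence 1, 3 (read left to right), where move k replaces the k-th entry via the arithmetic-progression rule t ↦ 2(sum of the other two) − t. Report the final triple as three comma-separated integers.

start (1,3,1) = (f(1,0),f(0,1),f(1,1))
replace slot 1: 2·(3+1) − 1 = 7 → (7,3,1)
replace slot 3: 2·(7+3) − 1 = 19 → (7,3,19)

7,3,19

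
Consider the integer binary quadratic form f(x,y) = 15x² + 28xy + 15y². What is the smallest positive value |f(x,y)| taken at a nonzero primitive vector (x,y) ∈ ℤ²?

translate: b→-2 (≡28 mod 30), so (15,28,15)→(15,-2,2)
flip: (15,-2,2)→(2,2,15)
reduced (well bottom): (2,2,15) with a≤c, −a<b≤a
well minimum = a = 2

2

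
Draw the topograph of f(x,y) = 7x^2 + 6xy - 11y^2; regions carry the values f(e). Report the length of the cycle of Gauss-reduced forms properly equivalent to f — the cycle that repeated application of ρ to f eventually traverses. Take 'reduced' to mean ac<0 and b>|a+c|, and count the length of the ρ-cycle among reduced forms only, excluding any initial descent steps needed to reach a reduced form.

D = 344, ⌊√D⌋ = 18
river: ρ → (-11,16,2)
river: ρ → (2,16,-11)
river: ρ → (-11,6,7)
river: ρ → (7,8,-10)
river: ρ → (-10,12,5)
river: ρ → (5,18,-1)
river: ρ → (-1,18,5)
river: ρ → (5,12,-10)
river: ρ → (-10,8,7)
river: ρ → (7,6,-11)
ρ-cycle length = 10 (tail of 0 descent steps not counted)

10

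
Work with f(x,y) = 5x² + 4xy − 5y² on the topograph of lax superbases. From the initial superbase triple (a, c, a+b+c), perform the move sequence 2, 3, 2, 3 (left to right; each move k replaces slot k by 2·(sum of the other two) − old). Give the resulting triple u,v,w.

start (5,-5,4) = (f(1,0),f(0,1),f(1,1))
replace slot 2: 2·(5+4) − (-5) = 23 → (5,23,4)
replace slot 3: 2·(5+23) − 4 = 52 → (5,23,52)
replace slot 2: 2·(5+52) − 23 = 91 → (5,91,52)
replace slot 3: 2·(5+91) − 52 = 140 → (5,91,140)

5,91,140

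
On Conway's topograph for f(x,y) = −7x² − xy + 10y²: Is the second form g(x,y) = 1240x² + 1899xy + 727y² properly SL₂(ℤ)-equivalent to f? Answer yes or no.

D₁ = 281, D₂ = 281
river cycle of f (length 30): (-7, 13, 4), (4, 11, -10), (-10, 9, 5), (5, 11, -8), (-8, 5, 8), (8, 11, -5), (-5, 9, 10), (10, 11, -4), (-4, 13, 7), (7, 15, -2), … (20 more)
river cycle of g (length 30): (4, 11, -10), (-10, 9, 5), (5, 11, -8), (-8, 5, 8), (8, 11, -5), (-5, 9, 10), (10, 11, -4), (-4, 13, 7), (7, 15, -2), (-2, 13, 14), … (20 more)
cycles coincide ⇒ equivalent

yes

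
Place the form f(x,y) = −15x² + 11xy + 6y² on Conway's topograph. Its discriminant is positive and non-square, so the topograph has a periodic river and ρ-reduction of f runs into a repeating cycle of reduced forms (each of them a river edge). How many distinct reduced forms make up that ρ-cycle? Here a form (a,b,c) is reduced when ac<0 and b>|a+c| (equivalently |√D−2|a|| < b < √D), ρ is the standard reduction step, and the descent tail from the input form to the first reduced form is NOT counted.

D = 481, ⌊√D⌋ = 21
river: ρ → (6,13,-13)
river: ρ → (-13,13,6)
river: ρ → (6,11,-15)
river: ρ → (-15,19,2)
river: ρ → (2,21,-5)
river: ρ → (-5,19,6)
river: ρ → (6,17,-8)
river: ρ → (-8,15,8)
river: ρ → (8,17,-6)
river: ρ → (-6,19,5)
river: ρ → (5,21,-2)
river: ρ → (-2,19,15)
river: ρ → (15,11,-6)
river: ρ → (-6,13,13)
river: ρ → (13,13,-6)
river: ρ → (-6,11,15)
river: ρ → (15,19,-2)
river: ρ → (-2,21,5)
river: ρ → (5,19,-6)
river: ρ → (-6,17,8)
river: ρ → (8,15,-8)
river: ρ → (-8,17,6)
river: ρ → (6,19,-5)
river: ρ → (-5,21,2)
river: ρ → (2,19,-15)
river: ρ → (-15,11,6)
ρ-cycle length = 26 (tail of 0 descent steps not counted)

26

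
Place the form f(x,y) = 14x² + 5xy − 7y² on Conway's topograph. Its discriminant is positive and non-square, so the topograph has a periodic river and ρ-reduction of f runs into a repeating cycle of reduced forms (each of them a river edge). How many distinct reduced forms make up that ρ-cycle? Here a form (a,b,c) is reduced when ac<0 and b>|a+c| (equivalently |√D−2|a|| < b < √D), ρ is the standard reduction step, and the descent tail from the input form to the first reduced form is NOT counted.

D = 417, ⌊√D⌋ = 20
descent: ρ → (-7,9,12)  [lands on river]
river: ρ → (12,15,-4)
river: ρ → (-4,17,8)
river: ρ → (8,15,-6)
river: ρ → (-6,9,14)
river: ρ → (14,19,-1)
river: ρ → (-1,19,14)
river: ρ → (14,9,-6)
river: ρ → (-6,15,8)
river: ρ → (8,17,-4)
river: ρ → (-4,15,12)
river: ρ → (12,9,-7)
river: ρ → (-7,19,2)
river: ρ → (2,17,-16)
river: ρ → (-16,15,3)
river: ρ → (3,15,-16)
river: ρ → (-16,17,2)
river: ρ → (2,19,-7)
ρ-cycle length = 18 (tail of 1 descent step not counted)

18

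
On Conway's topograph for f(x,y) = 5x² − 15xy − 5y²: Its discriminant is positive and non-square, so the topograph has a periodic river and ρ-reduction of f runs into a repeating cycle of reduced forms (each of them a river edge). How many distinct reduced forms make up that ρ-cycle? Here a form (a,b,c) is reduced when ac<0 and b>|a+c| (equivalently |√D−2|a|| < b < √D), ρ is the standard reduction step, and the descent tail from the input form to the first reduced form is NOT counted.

D = 325, ⌊√D⌋ = 18
descent: ρ → (-5,15,5)  [lands on river]
river: ρ → (5,15,-5)
ρ-cycle length = 2 (tail of 1 descent step not counted)

2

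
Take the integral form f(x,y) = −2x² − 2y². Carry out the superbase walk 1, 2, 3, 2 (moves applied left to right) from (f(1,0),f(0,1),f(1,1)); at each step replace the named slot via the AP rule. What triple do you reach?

start (-2,-2,-4) = (f(1,0),f(0,1),f(1,1))
replace slot 1: 2·((-2)+(-4)) − (-2) = -10 → (-10,-2,-4)
replace slot 2: 2·((-10)+(-4)) − (-2) = -26 → (-10,-26,-4)
replace slot 3: 2·((-10)+(-26)) − (-4) = -68 → (-10,-26,-68)
replace slot 2: 2·((-10)+(-68)) − (-26) = -130 → (-10,-130,-68)

-10,-130,-68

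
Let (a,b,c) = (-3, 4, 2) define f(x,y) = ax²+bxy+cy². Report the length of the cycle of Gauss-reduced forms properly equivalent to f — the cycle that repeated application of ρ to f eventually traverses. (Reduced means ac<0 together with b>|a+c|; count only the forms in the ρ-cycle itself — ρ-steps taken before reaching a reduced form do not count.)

D = 40, ⌊√D⌋ = 6
river: ρ → (2,4,-3)
river: ρ → (-3,2,3)
river: ρ → (3,4,-2)
river: ρ → (-2,4,3)
river: ρ → (3,2,-3)
river: ρ → (-3,4,2)
ρ-cycle length = 6 (tail of 0 descent steps not counted)

6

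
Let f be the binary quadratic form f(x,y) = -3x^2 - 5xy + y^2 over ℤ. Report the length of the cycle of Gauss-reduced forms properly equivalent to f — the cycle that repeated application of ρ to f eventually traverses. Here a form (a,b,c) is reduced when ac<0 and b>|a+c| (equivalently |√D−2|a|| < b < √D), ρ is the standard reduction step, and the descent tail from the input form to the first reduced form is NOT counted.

D = 37, ⌊√D⌋ = 6
descent: ρ → (1,5,-3)  [lands on river]
river: ρ → (-3,1,3)
river: ρ → (3,5,-1)
river: ρ → (-1,5,3)
river: ρ → (3,1,-3)
river: ρ → (-3,5,1)
ρ-cycle length = 6 (tail of 1 descent step not counted)

6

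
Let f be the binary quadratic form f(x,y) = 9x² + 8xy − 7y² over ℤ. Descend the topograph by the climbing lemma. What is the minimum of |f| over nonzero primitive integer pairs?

river: ρ → (-7,6,10)
river: ρ → (10,14,-3)
river: ρ → (-3,16,5)
river: ρ → (5,14,-6)
river: ρ → (-6,10,9)
river: ρ → (9,8,-7)
closes: descent 0, river 6
min |a| on river = 3

3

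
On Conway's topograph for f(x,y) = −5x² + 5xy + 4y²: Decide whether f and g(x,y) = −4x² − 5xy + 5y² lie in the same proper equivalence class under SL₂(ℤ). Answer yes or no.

D₁ = 105, D₂ = 105
river cycle of f (length 6): (4, 3, -6), (-6, 9, 1), (1, 9, -6), (-6, 3, 4), (4, 5, -5), (-5, 5, 4)
river cycle of g (length 6): (5, 5, -4), (-4, 3, 6), (6, 9, -1), (-1, 9, 6), (6, 3, -4), (-4, 5, 5)
cycles differ ⇒ inequivalent

no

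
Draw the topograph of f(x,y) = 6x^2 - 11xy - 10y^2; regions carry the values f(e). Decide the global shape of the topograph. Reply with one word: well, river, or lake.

D = b²−4ac = (-11)² − 4·6·(-10) = 361
D = 19² is a perfect square ⇒ form factors over ℤ ⇒ lakes

lake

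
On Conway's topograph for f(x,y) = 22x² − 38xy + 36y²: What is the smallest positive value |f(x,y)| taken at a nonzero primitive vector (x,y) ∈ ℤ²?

translate: b→6 (≡-38 mod 44), so (22,-38,36)→(22,6,20)
flip: (22,6,20)→(20,-6,22)
reduced (well bottom): (20,-6,22) with a≤c, −a<b≤a
well minimum = a = 20

20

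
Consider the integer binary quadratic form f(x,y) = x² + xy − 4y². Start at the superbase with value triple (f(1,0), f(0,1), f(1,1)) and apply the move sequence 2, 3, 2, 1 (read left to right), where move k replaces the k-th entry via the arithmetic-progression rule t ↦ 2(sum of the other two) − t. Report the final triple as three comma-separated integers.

start (1,-4,-2) = (f(1,0),f(0,1),f(1,1))
replace slot 2: 2·(1+(-2)) − (-4) = 2 → (1,2,-2)
replace slot 3: 2·(1+2) − (-2) = 8 → (1,2,8)
replace slot 2: 2·(1+8) − 2 = 16 → (1,16,8)
replace slot 1: 2·(16+8) − 1 = 47 → (47,16,8)

47,16,8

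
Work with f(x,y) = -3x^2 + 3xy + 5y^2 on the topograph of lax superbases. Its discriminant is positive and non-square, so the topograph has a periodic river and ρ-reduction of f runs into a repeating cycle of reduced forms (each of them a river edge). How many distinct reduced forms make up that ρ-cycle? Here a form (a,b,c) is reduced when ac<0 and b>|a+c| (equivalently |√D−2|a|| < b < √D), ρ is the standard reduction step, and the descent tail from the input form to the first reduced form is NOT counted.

D = 69, ⌊√D⌋ = 8
river: ρ → (5,7,-1)
river: ρ → (-1,7,5)
river: ρ → (5,3,-3)
river: ρ → (-3,3,5)
ρ-cycle length = 4 (tail of 0 descent steps not counted)

4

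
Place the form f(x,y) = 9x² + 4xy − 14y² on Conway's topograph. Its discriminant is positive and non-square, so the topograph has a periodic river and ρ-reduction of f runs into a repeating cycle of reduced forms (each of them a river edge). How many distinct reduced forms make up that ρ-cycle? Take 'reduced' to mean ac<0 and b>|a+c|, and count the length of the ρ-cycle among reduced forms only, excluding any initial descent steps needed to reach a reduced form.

D = 520, ⌊√D⌋ = 22
descent: ρ → (-14,-4,9)
descent: ρ → (9,22,-1)  [lands on river]
river: ρ → (-1,22,9)
river: ρ → (9,14,-9)
river: ρ → (-9,22,1)
river: ρ → (1,22,-9)
river: ρ → (-9,14,9)
ρ-cycle length = 6 (tail of 2 descent steps not counted)

6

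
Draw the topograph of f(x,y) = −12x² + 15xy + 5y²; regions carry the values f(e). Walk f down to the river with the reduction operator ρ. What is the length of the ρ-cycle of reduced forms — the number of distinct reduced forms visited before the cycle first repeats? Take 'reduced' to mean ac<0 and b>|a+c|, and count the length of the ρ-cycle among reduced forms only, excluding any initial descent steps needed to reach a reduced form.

D = 465, ⌊√D⌋ = 21
river: ρ → (5,15,-12)
river: ρ → (-12,9,8)
river: ρ → (8,7,-13)
river: ρ → (-13,19,2)
river: ρ → (2,21,-3)
river: ρ → (-3,21,2)
river: ρ → (2,19,-13)
river: ρ → (-13,7,8)
river: ρ → (8,9,-12)
river: ρ → (-12,15,5)
ρ-cycle length = 10 (tail of 0 descent steps not counted)

10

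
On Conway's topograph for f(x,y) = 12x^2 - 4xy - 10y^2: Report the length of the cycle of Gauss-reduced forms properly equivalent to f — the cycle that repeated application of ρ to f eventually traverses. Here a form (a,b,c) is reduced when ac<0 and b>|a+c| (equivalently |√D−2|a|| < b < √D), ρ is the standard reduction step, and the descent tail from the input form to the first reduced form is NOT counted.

D = 496, ⌊√D⌋ = 22
descent: ρ → (-10,4,12)  [lands on river]
river: ρ → (12,20,-2)
river: ρ → (-2,20,12)
river: ρ → (12,4,-10)
river: ρ → (-10,16,6)
river: ρ → (6,20,-4)
river: ρ → (-4,20,6)
river: ρ → (6,16,-10)
ρ-cycle length = 8 (tail of 1 descent step not counted)

8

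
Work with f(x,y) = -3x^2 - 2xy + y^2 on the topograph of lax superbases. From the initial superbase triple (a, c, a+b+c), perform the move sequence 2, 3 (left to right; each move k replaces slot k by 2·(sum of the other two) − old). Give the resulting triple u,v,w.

start (-3,1,-4) = (f(1,0),f(0,1),f(1,1))
replace slot 2: 2·((-3)+(-4)) − 1 = -15 → (-3,-15,-4)
replace slot 3: 2·((-3)+(-15)) − (-4) = -32 → (-3,-15,-32)

-3,-15,-32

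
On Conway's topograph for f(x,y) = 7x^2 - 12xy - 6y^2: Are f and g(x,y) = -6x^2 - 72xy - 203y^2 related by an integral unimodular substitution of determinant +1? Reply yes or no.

D₁ = 312, D₂ = 312
river cycle of f (length 4): (-6, 12, 7), (7, 16, -2), (-2, 16, 7), (7, 12, -6)
river cycle of g (length 4): (-6, 12, 7), (7, 16, -2), (-2, 16, 7), (7, 12, -6)
cycles coincide ⇒ equivalent

yes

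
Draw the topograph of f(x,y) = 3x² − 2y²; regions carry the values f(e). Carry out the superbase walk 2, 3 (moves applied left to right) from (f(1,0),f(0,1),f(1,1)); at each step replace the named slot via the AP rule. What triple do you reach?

start (3,-2,1) = (f(1,0),f(0,1),f(1,1))
replace slot 2: 2·(3+1) − (-2) = 10 → (3,10,1)
replace slot 3: 2·(3+10) − 1 = 25 → (3,10,25)

3,10,25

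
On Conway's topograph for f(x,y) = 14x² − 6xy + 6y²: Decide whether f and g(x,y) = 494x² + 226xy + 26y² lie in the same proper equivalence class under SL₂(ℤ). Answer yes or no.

D₁ = -300, D₂ = -300
f: flip: (14,-6,6)→(6,6,14)
f: reduced (well bottom): (6,6,14) with a≤c, −a<b≤a
g: flip: (494,226,26)→(26,-226,494)
g: translate: b→-18 (≡-226 mod 52), so (26,-226,494)→(26,-18,6)
g: flip: (26,-18,6)→(6,18,26)
g: translate: b→6 (≡18 mod 12), so (6,18,26)→(6,6,14)
g: reduced (well bottom): (6,6,14) with a≤c, −a<b≤a
reduced forms (6, 6, 14) vs (6, 6, 14) ⇒ equivalent

yes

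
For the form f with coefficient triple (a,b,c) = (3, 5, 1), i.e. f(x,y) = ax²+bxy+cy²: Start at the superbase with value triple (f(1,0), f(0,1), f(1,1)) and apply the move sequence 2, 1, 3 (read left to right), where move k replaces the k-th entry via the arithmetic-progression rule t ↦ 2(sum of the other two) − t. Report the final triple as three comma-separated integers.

start (3,1,9) = (f(1,0),f(0,1),f(1,1))
replace slot 2: 2·(3+9) − 1 = 23 → (3,23,9)
replace slot 1: 2·(23+9) − 3 = 61 → (61,23,9)
replace slot 3: 2·(61+23) − 9 = 159 → (61,23,159)

61,23,159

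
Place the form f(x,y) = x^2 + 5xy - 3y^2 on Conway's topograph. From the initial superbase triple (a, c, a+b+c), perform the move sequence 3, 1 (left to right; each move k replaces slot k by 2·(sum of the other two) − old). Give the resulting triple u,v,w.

start (1,-3,3) = (f(1,0),f(0,1),f(1,1))
replace slot 3: 2·(1+(-3)) − 3 = -7 → (1,-3,-7)
replace slot 1: 2·((-3)+(-7)) − 1 = -21 → (-21,-3,-7)

-21,-3,-7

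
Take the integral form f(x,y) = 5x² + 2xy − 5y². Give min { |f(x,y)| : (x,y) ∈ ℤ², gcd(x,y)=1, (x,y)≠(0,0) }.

river: ρ → (-5,8,2)
river: ρ → (2,8,-5)
river: ρ → (-5,2,5)
river: ρ → (5,8,-2)
river: ρ → (-2,8,5)
river: ρ → (5,2,-5)
closes: descent 0, river 6
min |a| on river = 2

2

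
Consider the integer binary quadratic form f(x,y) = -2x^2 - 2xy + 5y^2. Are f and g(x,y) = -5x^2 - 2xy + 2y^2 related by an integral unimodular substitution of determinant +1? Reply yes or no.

D₁ = 44, D₂ = 44
river cycle of f (length 2): (-2, 6, 1), (1, 6, -2)
river cycle of g (length 2): (2, 6, -1), (-1, 6, 2)
cycles differ ⇒ inequivalent

no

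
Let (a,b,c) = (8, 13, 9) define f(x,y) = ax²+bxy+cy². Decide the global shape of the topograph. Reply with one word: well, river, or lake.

D = b²−4ac = 13² − 4·8·9 = -119
D < 0 ⇒ definite ⇒ every region one sign ⇒ single well

well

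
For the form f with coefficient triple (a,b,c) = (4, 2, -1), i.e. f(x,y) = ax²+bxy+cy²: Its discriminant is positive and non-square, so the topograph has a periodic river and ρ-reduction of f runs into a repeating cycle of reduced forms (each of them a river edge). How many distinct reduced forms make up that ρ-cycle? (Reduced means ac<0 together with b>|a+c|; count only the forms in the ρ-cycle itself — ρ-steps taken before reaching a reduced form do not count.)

D = 20, ⌊√D⌋ = 4
descent: ρ → (-1,4,1)  [lands on river]
river: ρ → (1,4,-1)
ρ-cycle length = 2 (tail of 1 descent step not counted)

2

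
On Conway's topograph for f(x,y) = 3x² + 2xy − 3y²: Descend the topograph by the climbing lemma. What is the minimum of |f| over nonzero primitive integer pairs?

river: ρ → (-3,4,2)
river: ρ → (2,4,-3)
river: ρ → (-3,2,3)
river: ρ → (3,4,-2)
river: ρ → (-2,4,3)
river: ρ → (3,2,-3)
closes: descent 0, river 6
min |a| on river = 2

2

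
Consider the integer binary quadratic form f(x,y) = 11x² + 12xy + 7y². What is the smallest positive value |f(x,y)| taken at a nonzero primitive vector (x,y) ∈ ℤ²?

translate: b→-10 (≡12 mod 22), so (11,12,7)→(11,-10,6)
flip: (11,-10,6)→(6,10,11)
translate: b→-2 (≡10 mod 12), so (6,10,11)→(6,-2,7)
reduced (well bottom): (6,-2,7) with a≤c, −a<b≤a
well minimum = a = 6

6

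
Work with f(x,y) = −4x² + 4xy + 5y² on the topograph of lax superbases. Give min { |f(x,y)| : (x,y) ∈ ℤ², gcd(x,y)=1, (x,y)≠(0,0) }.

river: ρ → (5,6,-3)
river: ρ → (-3,6,5)
river: ρ → (5,4,-4)
river: ρ → (-4,4,5)
closes: descent 0, river 4
min |a| on river = 3

3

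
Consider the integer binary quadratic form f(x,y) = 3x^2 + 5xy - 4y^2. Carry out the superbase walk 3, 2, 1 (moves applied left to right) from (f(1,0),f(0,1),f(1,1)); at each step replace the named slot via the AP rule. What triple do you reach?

start (3,-4,4) = (f(1,0),f(0,1),f(1,1))
replace slot 3: 2·(3+(-4)) − 4 = -6 → (3,-4,-6)
replace slot 2: 2·(3+(-6)) − (-4) = -2 → (3,-2,-6)
replace slot 1: 2·((-2)+(-6)) − 3 = -19 → (-19,-2,-6)

-19,-2,-6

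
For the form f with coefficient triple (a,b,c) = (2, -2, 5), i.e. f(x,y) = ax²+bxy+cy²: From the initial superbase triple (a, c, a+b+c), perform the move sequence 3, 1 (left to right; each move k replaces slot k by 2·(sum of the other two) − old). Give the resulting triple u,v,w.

start (2,5,5) = (f(1,0),f(0,1),f(1,1))
replace slot 3: 2·(2+5) − 5 = 9 → (2,5,9)
replace slot 1: 2·(5+9) − 2 = 26 → (26,5,9)

26,5,9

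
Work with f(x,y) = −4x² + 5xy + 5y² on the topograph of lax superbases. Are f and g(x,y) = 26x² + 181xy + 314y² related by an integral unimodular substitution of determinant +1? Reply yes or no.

D₁ = 105, D₂ = 105
river cycle of f (length 6): (5, 5, -4), (-4, 3, 6), (6, 9, -1), (-1, 9, 6), (6, 3, -4), (-4, 5, 5)
river cycle of g (length 6): (5, 5, -4), (-4, 3, 6), (6, 9, -1), (-1, 9, 6), (6, 3, -4), (-4, 5, 5)
cycles coincide ⇒ equivalent

yes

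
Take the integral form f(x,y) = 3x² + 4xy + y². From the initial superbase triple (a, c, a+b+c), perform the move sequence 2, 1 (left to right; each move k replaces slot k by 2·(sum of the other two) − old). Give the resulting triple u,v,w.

start (3,1,8) = (f(1,0),f(0,1),f(1,1))
replace slot 2: 2·(3+8) − 1 = 21 → (3,21,8)
replace slot 1: 2·(21+8) − 3 = 55 → (55,21,8)

55,21,8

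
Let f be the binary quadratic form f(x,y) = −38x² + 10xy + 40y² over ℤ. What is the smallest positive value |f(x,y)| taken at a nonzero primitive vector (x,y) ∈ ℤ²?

river: ρ → (40,70,-8)
river: ρ → (-8,74,22)
river: ρ → (22,58,-32)
river: ρ → (-32,70,10)
river: ρ → (10,70,-32)
river: ρ → (-32,58,22)
river: ρ → (22,74,-8)
river: ρ → (-8,70,40)
river: ρ → (40,10,-38)
river: ρ → (-38,66,12)
river: ρ → (12,78,-2)
river: ρ → (-2,78,12)
river: ρ → (12,66,-38)
river: ρ → (-38,10,40)
closes: descent 0, river 14
min |a| on river = 2

2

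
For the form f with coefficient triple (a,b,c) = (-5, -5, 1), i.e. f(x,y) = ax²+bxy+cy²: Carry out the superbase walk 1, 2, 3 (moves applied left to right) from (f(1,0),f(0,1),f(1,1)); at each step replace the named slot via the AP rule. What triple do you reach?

start (-5,1,-9) = (f(1,0),f(0,1),f(1,1))
replace slot 1: 2·(1+(-9)) − (-5) = -11 → (-11,1,-9)
replace slot 2: 2·((-11)+(-9)) − 1 = -41 → (-11,-41,-9)
replace slot 3: 2·((-11)+(-41)) − (-9) = -95 → (-11,-41,-95)

-11,-41,-95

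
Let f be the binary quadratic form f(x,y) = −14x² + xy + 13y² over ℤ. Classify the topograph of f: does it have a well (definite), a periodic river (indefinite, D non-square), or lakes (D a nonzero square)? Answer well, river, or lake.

D = b²−4ac = 1² − 4·(-14)·13 = 729
D = 27² is a perfect square ⇒ form factors over ℤ ⇒ lakes

lake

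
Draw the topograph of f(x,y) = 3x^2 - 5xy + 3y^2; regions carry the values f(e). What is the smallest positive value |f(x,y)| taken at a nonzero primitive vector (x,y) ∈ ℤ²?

translate: b→1 (≡-5 mod 6), so (3,-5,3)→(3,1,1)
flip: (3,1,1)→(1,-1,3)
translate: b→1 (≡-1 mod 2), so (1,-1,3)→(1,1,3)
reduced (well bottom): (1,1,3) with a≤c, −a<b≤a
well minimum = a = 1

1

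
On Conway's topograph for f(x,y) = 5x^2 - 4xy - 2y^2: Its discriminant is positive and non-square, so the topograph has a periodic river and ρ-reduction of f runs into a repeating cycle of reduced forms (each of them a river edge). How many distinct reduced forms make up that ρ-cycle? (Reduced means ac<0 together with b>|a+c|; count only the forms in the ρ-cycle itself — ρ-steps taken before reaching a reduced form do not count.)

D = 56, ⌊√D⌋ = 7
descent: ρ → (-2,4,5)  [lands on river]
river: ρ → (5,6,-1)
river: ρ → (-1,6,5)
river: ρ → (5,4,-2)
ρ-cycle length = 4 (tail of 1 descent step not counted)

4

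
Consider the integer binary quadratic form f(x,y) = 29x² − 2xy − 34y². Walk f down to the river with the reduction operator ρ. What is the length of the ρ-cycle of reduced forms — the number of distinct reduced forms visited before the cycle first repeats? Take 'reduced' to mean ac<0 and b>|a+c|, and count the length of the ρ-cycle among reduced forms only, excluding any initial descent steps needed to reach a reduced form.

D = 3948, ⌊√D⌋ = 62
descent: ρ → (-34,2,29)
descent: ρ → (29,56,-7)  [lands on river]
river: ρ → (-7,56,29)
river: ρ → (29,60,-3)
river: ρ → (-3,60,29)
ρ-cycle length = 4 (tail of 2 descent steps not counted)

4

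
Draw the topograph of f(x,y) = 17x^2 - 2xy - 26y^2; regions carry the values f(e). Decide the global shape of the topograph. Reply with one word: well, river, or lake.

D = b²−4ac = (-2)² − 4·17·(-26) = 1772
D > 0 non-square ⇒ indefinite ⇒ periodic river

river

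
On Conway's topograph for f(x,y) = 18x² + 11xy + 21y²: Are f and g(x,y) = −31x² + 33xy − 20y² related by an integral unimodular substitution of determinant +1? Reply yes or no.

D₁ = -1391, D₂ = -1391
f: reduced (well bottom): (18,11,21) with a≤c, −a<b≤a
g is negative-definite; reduce −g:
−g: translate: b→29 (≡-33 mod 62), so (31,-33,20)→(31,29,18)
−g: flip: (31,29,18)→(18,-29,31)
−g: translate: b→7 (≡-29 mod 36), so (18,-29,31)→(18,7,20)
−g: reduced (well bottom): (18,7,20) with a≤c, −a<b≤a
flip sign back: reduced form of g is (-18,-7,-20)
reduced forms (18, 11, 21) vs (-18, -7, -20) ⇒ inequivalent

no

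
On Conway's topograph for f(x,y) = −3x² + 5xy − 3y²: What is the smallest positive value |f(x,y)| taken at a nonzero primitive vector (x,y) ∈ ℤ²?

translate: b→1 (≡-5 mod 6), so (3,-5,3)→(3,1,1)
flip: (3,1,1)→(1,-1,3)
translate: b→1 (≡-1 mod 2), so (1,-1,3)→(1,1,3)
reduced (well bottom): (1,1,3) with a≤c, −a<b≤a
well minimum |f| = |-1| = 1 (negative-definite)

1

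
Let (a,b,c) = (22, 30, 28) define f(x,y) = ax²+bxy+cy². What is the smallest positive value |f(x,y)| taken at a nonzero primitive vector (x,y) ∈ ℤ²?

translate: b→-14 (≡30 mod 44), so (22,30,28)→(22,-14,20)
flip: (22,-14,20)→(20,14,22)
reduced (well bottom): (20,14,22) with a≤c, −a<b≤a
well minimum = a = 20

20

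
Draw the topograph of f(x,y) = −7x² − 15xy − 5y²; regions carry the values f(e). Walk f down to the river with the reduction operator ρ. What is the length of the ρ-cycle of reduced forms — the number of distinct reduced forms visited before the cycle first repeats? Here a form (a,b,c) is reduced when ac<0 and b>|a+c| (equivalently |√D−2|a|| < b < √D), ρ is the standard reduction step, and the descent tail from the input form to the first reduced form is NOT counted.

D = 85, ⌊√D⌋ = 9
descent: ρ → (-5,5,3)  [lands on river]
river: ρ → (3,7,-3)
river: ρ → (-3,5,5)
river: ρ → (5,5,-3)
river: ρ → (-3,7,3)
river: ρ → (3,5,-5)
ρ-cycle length = 6 (tail of 1 descent step not counted)

6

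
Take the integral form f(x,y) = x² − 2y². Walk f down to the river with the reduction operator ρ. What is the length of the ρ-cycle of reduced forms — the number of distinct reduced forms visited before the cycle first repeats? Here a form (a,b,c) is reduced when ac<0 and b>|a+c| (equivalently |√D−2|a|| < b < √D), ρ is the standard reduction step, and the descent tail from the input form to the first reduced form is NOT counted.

D = 8, ⌊√D⌋ = 2
descent: ρ → (-2,0,1)
descent: ρ → (1,2,-1)  [lands on river]
river: ρ → (-1,2,1)
ρ-cycle length = 2 (tail of 2 descent steps not counted)

2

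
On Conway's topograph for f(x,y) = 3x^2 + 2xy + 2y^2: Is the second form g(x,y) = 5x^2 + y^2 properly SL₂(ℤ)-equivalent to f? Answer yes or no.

D₁ = -20, D₂ = -20
f: flip: (3,2,2)→(2,-2,3)
f: translate: b→2 (≡-2 mod 4), so (2,-2,3)→(2,2,3)
f: reduced (well bottom): (2,2,3) with a≤c, −a<b≤a
g: flip: (5,0,1)→(1,0,5)
g: reduced (well bottom): (1,0,5) with a≤c, −a<b≤a
reduced forms (2, 2, 3) vs (1, 0, 5) ⇒ inequivalent

no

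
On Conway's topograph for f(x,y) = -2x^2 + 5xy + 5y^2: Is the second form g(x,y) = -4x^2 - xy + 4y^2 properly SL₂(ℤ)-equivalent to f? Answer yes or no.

D₁ = 65, D₂ = 65
river cycle of f (length 6): (5, 5, -2), (-2, 7, 2), (2, 5, -5), (-5, 5, 2), (2, 7, -2), (-2, 5, 5)
river cycle of g (length 6): (4, 1, -4), (-4, 7, 1), (1, 7, -4), (-4, 1, 4), (4, 7, -1), (-1, 7, 4)
cycles differ ⇒ inequivalent

no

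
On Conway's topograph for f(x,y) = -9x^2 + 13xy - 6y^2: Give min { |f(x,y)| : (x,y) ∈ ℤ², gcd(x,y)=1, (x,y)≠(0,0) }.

translate: b→5 (≡-13 mod 18), so (9,-13,6)→(9,5,2)
flip: (9,5,2)→(2,-5,9)
translate: b→-1 (≡-5 mod 4), so (2,-5,9)→(2,-1,6)
reduced (well bottom): (2,-1,6) with a≤c, −a<b≤a
well minimum |f| = |-2| = 2 (negative-definite)

2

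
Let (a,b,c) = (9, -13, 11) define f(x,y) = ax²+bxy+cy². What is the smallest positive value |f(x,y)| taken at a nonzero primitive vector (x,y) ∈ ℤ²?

translate: b→5 (≡-13 mod 18), so (9,-13,11)→(9,5,7)
flip: (9,5,7)→(7,-5,9)
reduced (well bottom): (7,-5,9) with a≤c, −a<b≤a
well minimum = a = 7

7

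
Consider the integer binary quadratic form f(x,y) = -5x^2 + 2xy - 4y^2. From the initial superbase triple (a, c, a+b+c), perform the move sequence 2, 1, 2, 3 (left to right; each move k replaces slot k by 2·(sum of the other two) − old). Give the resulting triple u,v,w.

start (-5,-4,-7) = (f(1,0),f(0,1),f(1,1))
replace slot 2: 2·((-5)+(-7)) − (-4) = -20 → (-5,-20,-7)
replace slot 1: 2·((-20)+(-7)) − (-5) = -49 → (-49,-20,-7)
replace slot 2: 2·((-49)+(-7)) − (-20) = -92 → (-49,-92,-7)
replace slot 3: 2·((-49)+(-92)) − (-7) = -275 → (-49,-92,-275)

-49,-92,-275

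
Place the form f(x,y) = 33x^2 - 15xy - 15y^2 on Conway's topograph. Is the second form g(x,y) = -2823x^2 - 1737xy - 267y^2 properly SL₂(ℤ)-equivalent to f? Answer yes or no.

D₁ = 2205, D₂ = 2205
river cycle of f (length 2): (-15, 45, 3), (3, 45, -15)
river cycle of g (length 2): (-15, 45, 3), (3, 45, -15)
cycles coincide ⇒ equivalent

yes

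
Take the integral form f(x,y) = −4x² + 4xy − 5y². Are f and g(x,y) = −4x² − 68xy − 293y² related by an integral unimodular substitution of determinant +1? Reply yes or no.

D₁ = -64, D₂ = -64
f is negative-definite; reduce −f:
−f: translate: b→4 (≡-4 mod 8), so (4,-4,5)→(4,4,5)
−f: reduced (well bottom): (4,4,5) with a≤c, −a<b≤a
flip sign back: reduced form of f is (-4,-4,-5)
g is negative-definite; reduce −g:
−g: translate: b→4 (≡68 mod 8), so (4,68,293)→(4,4,5)
−g: reduced (well bottom): (4,4,5) with a≤c, −a<b≤a
flip sign back: reduced form of g is (-4,-4,-5)
reduced forms (-4, -4, -5) vs (-4, -4, -5) ⇒ equivalent

yes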